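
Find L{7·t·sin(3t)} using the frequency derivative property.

L{sin(3t)} = 3/(s² + 9). By L{t·f(t)} = -F'(s): -d/ds[3/(s² + 9)] = -(3)·(-2s)/(s² + 9)² = 6s/(s² + 9)². Then L{7·t·sin(3t)} = 7·6s/(s² + 9)² = 42s/(s² + 9)²

Final answer: 42s/(s² + 9)²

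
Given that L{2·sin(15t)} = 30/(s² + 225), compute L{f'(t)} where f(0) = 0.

L{f'(t)} = s·F(s) - f(0) = s·30/(s² + 225) - 0 = 30s/(s² + 225)

Final answer: 30s/(s² + 225)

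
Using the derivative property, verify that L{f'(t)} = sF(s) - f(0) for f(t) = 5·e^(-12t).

f'(t) = -60e^(-12t). Direct: L{f'(t)} = -60/(s+12). Property: s·5/(s+12) - 5 = (5s - 5(s+12))/(s+12) = -60/(s+12). ✓

Final answer: -60/(s+12)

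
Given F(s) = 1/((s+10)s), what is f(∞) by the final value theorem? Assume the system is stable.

f(∞) = lim_{s→0} sF(s) = lim_{s→0} 1/(s+10) = 1/10

Final answer: 1/10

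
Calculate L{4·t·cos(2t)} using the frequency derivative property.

L{cos(2t)} = s/(s² + 4). Derivative: d/ds[s/(s² + 4)] = [(s² + 4) - s·2s]/(s² + 4)² = (4 - s²)/(s² + 4)². So L{t·cos(2t)} = -F'(s) = (s² - 4)/(s² + 4)². Then L{4·t·cos(2t)} = 4·(s² - 4)/(s² + 4)²

Final answer: 4·(s² - 4)/(s² + 4)²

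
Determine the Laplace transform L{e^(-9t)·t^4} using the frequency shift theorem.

L{e^(at)·t^n} = n!/(s-a)^(n+1), so L{e^(-9t)·t^4} = 24/(s+9)^5

Final answer: 24/(s+9)^5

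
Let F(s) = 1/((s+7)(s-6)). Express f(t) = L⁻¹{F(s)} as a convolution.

1/((s+7)(s-6)) = (1/(s+7))·(1/(s-6)) = L{e^(-7t)}·L{e^(6t)}. So f(t) = e^(-7t)*e^(6t) = ∫₀ᵗ e^(-7τ)·e^(6(t-τ)) dτ

Final answer: ∫₀ᵗ e^(-7τ)·e^(6(t-τ)) dτ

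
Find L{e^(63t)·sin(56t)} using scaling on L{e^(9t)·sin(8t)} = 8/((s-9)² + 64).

Scaling with a=7: L{e^(63t)·sin(56t)} = (1/7) · 8/((s/7-9)² + 64). Simplifying: 56/((s-63)² + 3136)

Final answer: 56/((s-63)² + 3136)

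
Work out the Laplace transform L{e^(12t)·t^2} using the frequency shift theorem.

L{e^(at)·t^n} = n!/(s-a)^(n+1), so L{e^(12t)·t^2} = 2/(s-12)^3

Final answer: 2/(s-12)^3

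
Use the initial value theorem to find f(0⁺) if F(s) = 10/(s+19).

f(0⁺) = lim_{s→∞} s·10/(s+19) = lim_{s→∞} 10s/(s+19) = 10

Final answer: 10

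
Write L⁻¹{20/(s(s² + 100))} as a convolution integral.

20/(s(s² + 100)) = (1/s)·(20/(s² + 100)) = L{1}·L{2·sin(10t)}. So f(t) = 1*(2·sin(10t)) = ∫₀ᵗ 2·sin(10τ) dτ

Final answer: ∫₀ᵗ 2·sin(10τ) dτ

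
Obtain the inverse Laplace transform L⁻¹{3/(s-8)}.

L⁻¹{1/(s-a)} = e^(at), so L⁻¹{1/(s-8)} = e^(8t), and L⁻¹{3/(s-8)} = 3·e^(8t)

Final answer: 3·e^(8t)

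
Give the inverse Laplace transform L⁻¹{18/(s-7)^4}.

L⁻¹{n!/(s-a)^(n+1)} = t^n·e^(at) with n=3, a=7. So L⁻¹{6/(s-7)^4} = t^3·e^(7t), and L⁻¹{18/(s-7)^4} = (18/6)·t^3·e^(7t) = 3·t^3·e^(7t)

Final answer: 3·t^3·e^(7t)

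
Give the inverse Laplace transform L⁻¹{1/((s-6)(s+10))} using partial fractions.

Decompose: A/(s-6) + B/(s+10). A = 1/16, B = -1/16. f(t) = (e^(6t) - e^(-10t))/16

Final answer: (e^(6t) - e^(-10t))/16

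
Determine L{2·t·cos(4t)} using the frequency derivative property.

L{cos(4t)} = s/(s² + 16). Derivative: d/ds[s/(s² + 16)] = [(s² + 16) - s·2s]/(s² + 16)² = (16 - s²)/(s² + 16)². So L{t·cos(4t)} = -F'(s) = (s² - 16)/(s² + 16)². Then L{2·t·cos(4t)} = 2·(s² - 16)/(s² + 16)²

Final answer: 2·(s² - 16)/(s² + 16)²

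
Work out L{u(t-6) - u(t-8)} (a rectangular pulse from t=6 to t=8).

L{u(t-a)} = e^(-as)/s. L{u(t-6) - u(t-8)} = (e^(-6s) - e^(-8s))/s

Final answer: (e^(-6s) - e^(-8s))/s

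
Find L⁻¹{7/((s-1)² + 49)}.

Form: b/((s-a)² + b²) → e^(at)sin(bt). With a=1, b=7

Final answer: e^t·sin(7t)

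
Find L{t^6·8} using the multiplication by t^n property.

L{8} = 8/s. d^1/ds^1[1/s] = -1/s². d^2/ds^2[1/s] = 2/s^3. d^3/ds^3[1/s] = -6/s^4. d^4/ds^4[1/s] = 24/s^5. d^5/ds^5[1/s] = -120/s^6. d^6/ds^6[1/s] = 720/s^7. So L{t^6} = (-1)^{6}·720/s^7 = 720/s^7. Then L{t^6·8} = 8·720/s^7 = 5760/s^7

Final answer: 5760/s^7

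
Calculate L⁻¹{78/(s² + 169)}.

This is the form c·a/(s² + a²) with a = 13, c = 6. L⁻¹ = 6·sin(13t)

Final answer: 6·sin(13t)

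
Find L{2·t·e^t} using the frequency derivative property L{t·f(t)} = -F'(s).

L{e^t} = 1/(s-1). By frequency derivative: L{t·e^t} = -d/ds[1/(s-1)] = -(-1)/(s-1)² = 1/(s-1)². Then L{2·t·e^t} = 2·1/(s-1)² = 2/(s-1)²

Final answer: 2/(s-1)²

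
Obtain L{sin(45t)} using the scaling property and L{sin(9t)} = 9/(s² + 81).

Using L{f(at)} = (1/a)F(s/a) with a=5: L{sin(45t)} = (1/5) · 9/((s/5)² + 81) = (1/5) · 9·25/(s² + 2025) = 45/(s² + 2025)

Final answer: 45/(s² + 2025)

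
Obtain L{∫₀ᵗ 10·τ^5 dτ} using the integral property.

L{∫₀ᵗ f(τ)dτ} = F(s)/s with f(t) = 10t^5. F(s) = 1200/s^6, so L{∫₀ᵗ 10·τ^5 dτ} = (1200/s^6)/s = 1200/s^7. (Check: ∫₀ᵗ 10·τ^5 dτ = 10t^6/6.)

Final answer: 1200/s^7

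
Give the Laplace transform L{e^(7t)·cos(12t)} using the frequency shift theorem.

Frequency shift: L{e^(at)f(t)} = F(s-a). L{e^(7t)·cos(12t)} = (s-7)/((s-7)² + 144)

Final answer: (s-7)/((s-7)² + 144)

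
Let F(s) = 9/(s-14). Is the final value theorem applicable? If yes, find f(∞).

sF(s) = 9s/(s-14) has a pole at s = 14 in the right half-plane. Theorem does NOT apply (unstable system; f(t) = 9·e^(14t) grows without bound).

Final answer: Not applicable (unstable)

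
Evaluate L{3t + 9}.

L{3t + 9} = 3·L{t} + 9·L{1} = 3/s² + 9/s

Final answer: 3/s² + 9/s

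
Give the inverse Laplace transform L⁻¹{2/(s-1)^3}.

L⁻¹{n!/(s-a)^(n+1)} = t^n·e^(at), so L⁻¹{2/(s-1)^3} = t^2·e^t

Final answer: t^2·e^t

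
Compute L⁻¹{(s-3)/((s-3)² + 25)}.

Using frequency shift: L⁻¹{(s-a)/((s-a)² + b²)} = e^(at)cos(bt). Here a=3, b=5

Final answer: e^(3t)·cos(5t)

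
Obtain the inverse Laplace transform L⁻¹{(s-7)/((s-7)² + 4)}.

Using frequency shift, L⁻¹{(s-7)/((s-7)² + 4)} = e^(7t)·cos(2t)

Final answer: e^(7t)·cos(2t)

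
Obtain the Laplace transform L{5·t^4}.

L{t^n} = n!/s^(n+1), so L{t^4} = 24/s^5. Then L{5·t^4} = 5·24/s^5 = 120/s^5

Final answer: 120/s^5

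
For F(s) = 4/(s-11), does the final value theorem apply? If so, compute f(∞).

sF(s) = 4s/(s-11) has a pole at s = 11 in the right half-plane. Theorem does NOT apply (unstable system; f(t) = 4·e^(11t) grows without bound).

Final answer: Not applicable (unstable)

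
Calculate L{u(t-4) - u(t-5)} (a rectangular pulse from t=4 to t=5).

L{u(t-a)} = e^(-as)/s. L{u(t-4) - u(t-5)} = (e^(-4s) - e^(-5s))/s

Final answer: (e^(-4s) - e^(-5s))/s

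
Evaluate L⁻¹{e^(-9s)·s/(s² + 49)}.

L⁻¹{s/(s² + 49)} = cos(7t). By the time shift theorem, L⁻¹{e^(-as)F(s)} = u(t-a)f(t-a) with a=9, so L⁻¹{e^(-9s)·s/(s² + 49)} = u(t-9)·cos(7(t-9))

Final answer: u(t-9)·cos(7(t-9))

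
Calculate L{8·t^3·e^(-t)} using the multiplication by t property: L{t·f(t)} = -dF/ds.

Using L{t^n·e^(at)} = n!/(s-a)^(n+1), L{t^3·e^(-t)} = 6/(s+1)^4, so L{8·t^3·e^(-t)} = 8·6/(s+1)^4 = 48/(s+1)^4

Final answer: 48/(s+1)^4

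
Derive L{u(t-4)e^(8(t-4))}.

u(t-a)f(t-a) with f(t)=e^(8t). L{e^(8t)} = 1/(s-8). By time shift: e^(-4s)/(s-8)

Final answer: e^(-4s)/(s-8)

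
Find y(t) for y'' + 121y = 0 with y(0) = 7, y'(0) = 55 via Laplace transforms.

L{y''} + 121L{y} = 0. s²Y - 7s - 55 + 121Y = 0. Y(s² + 121) = 7s + 55. Y = (7s + 55)/(s² + 121). Inverting: y(t) = 7cos(11t) + 5sin(11t)

Final answer: y(t) = 7cos(11t) + 5sin(11t)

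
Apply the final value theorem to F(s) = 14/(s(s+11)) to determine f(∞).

f(∞) = lim_{s→0} s·14/(s(s+11)) = lim_{s→0} 14/(s+11) = 14/11 = 14/11

Final answer: 14/11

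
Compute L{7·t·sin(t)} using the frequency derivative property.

L{sin(t)} = 1/(s² + 1). By L{t·f(t)} = -F'(s): -d/ds[1/(s² + 1)] = -(1)·(-2s)/(s² + 1)² = 2s/(s² + 1)². Then L{7·t·sin(t)} = 7·2s/(s² + 1)² = 14s/(s² + 1)²

Final answer: 14s/(s² + 1)²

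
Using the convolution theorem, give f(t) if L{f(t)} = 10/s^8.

10/s^8 = (10/s)·(1/s^7) = L{10}·L{t^6/720}. By convolution, f(t) = 10*t^6/720 = ∫₀ᵗ 10·τ^6/720 dτ = 10·t^7/5040

Final answer: 10·t^7/5040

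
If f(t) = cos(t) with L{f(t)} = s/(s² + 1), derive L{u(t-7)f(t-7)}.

Time shift theorem: L{u(t-a)f(t-a)} = e^(-as)F(s). Here a=7, F(s) = s/(s² + 1), so L{u(t-7)f(t-7)} = e^(-7s)·s/(s² + 1)

Final answer: e^(-7s)·s/(s² + 1)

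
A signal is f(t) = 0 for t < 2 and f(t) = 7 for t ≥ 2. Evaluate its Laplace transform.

f(t) = 7·u(t-2). L{u(t-2)} = e^(-2s)/s, so L{f(t)} = 7·e^(-2s)/s

Final answer: 7·e^(-2s)/s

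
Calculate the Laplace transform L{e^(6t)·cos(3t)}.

L{e^(at)·cos(ωt)} = (s-a)/((s-a)² + ω²), so L{e^(6t)·cos(3t)} = (s-6)/((s-6)² + 9)

Final answer: (s-6)/((s-6)² + 9)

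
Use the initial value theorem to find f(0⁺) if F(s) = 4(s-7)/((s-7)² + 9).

f(0⁺) = lim_{s→∞} sF(s) = lim_{s→∞} 4s(s-7)/((s-7)² + 9) = 4

Final answer: 4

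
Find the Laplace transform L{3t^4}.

L{3t^4} = 3 · L{t^4} = 3 · 24/s^5 = 72/s^5

Final answer: 72/s^5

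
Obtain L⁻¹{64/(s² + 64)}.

This is the form c·a/(s² + a²) with a = 8, c = 8. L⁻¹ = 8·sin(8t)

Final answer: 8·sin(8t)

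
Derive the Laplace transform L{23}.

L{23} = 23 · L{1} = 23/s

Final answer: 23/s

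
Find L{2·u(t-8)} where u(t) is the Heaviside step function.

L{u(t-a)} = e^(-as)/s. Here a=8, so L{u(t-8)} = e^(-8s)/s, and L{2·u(t-8)} = 2·e^(-8s)/s

Final answer: 2·e^(-8s)/s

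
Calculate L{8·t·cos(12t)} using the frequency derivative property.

L{cos(12t)} = s/(s² + 144). Derivative: d/ds[s/(s² + 144)] = [(s² + 144) - s·2s]/(s² + 144)² = (144 - s²)/(s² + 144)². So L{t·cos(12t)} = -F'(s) = (s² - 144)/(s² + 144)². Then L{8·t·cos(12t)} = 8·(s² - 144)/(s² + 144)²

Final answer: 8·(s² - 144)/(s² + 144)²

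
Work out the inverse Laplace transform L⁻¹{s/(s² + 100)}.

L⁻¹{s/(s² + 100)} = cos(10t)

Final answer: cos(10t)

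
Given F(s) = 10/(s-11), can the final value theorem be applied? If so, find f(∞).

sF(s) = 10s/(s-11) has a pole at s = 11 in the right half-plane. Theorem does NOT apply (unstable system; f(t) = 10·e^(11t) grows without bound).

Final answer: Not applicable (unstable)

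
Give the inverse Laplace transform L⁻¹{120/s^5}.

L⁻¹{n!/s^(n+1)} = t^n with n=4. So L⁻¹{24/s^5} = t^4, and L⁻¹{120/s^5} = (120/24)·t^4 = 5·t^4

Final answer: 5·t^4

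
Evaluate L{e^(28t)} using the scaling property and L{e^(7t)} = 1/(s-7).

Using L{f(at)} = (1/a)F(s/a) with a=4 and f(t) = e^(7t): L{e^(28t)} = (1/4) · 1/((s/4)-7) = (1/4) · 4/(s-28) = 1/(s-28)

Final answer: 1/(s-28)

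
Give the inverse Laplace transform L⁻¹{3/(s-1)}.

L⁻¹{1/(s-a)} = e^(at), so L⁻¹{1/(s-1)} = e^t, and L⁻¹{3/(s-1)} = 3·e^t

Final answer: 3·e^t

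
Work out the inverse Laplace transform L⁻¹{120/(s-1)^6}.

L⁻¹{n!/(s-a)^(n+1)} = t^n·e^(at), so L⁻¹{120/(s-1)^6} = t^5·e^t

Final answer: t^5·e^t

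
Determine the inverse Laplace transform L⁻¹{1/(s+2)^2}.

L⁻¹{n!/(s-a)^(n+1)} = t^n·e^(at) with n=1, a=-2. So L⁻¹{1/(s+2)^2} = t·e^(-2t)

Final answer: t·e^(-2t)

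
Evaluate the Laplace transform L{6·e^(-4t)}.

L{e^(at)} = 1/(s-a), so L{e^(-4t)} = 1/(s+4). Then L{6·e^(-4t)} = 6/(s+4)

Final answer: 6/(s+4)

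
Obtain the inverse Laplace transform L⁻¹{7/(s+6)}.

L⁻¹{1/(s-a)} = e^(at), so L⁻¹{1/(s+6)} = e^(-6t), and L⁻¹{7/(s+6)} = 7·e^(-6t)

Final answer: 7·e^(-6t)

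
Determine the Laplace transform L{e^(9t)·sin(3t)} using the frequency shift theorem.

Frequency shift: L{e^(at)f(t)} = F(s-a). L{e^(9t)·sin(3t)} = 3/((s-9)² + 9)

Final answer: 3/((s-9)² + 9)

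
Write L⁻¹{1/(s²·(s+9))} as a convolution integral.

1/(s²·(s+9)) = (1/s^2)·(1/(s+9)) = L{t}·L{e^(-9t)}. So f(t) = t*e^(-9t) = ∫₀ᵗ τ·e^(-9(t-τ)) dτ

Final answer: ∫₀ᵗ τ·e^(-9(t-τ)) dτ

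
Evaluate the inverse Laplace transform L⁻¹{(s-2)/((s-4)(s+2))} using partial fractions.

Using partial fractions, f(t) = (2e^(4t) + 4e^(-2t))/6

Final answer: (2e^(4t) + 4e^(-2t))/6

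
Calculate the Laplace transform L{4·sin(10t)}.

L{sin(ωt)} = ω/(s² + ω²), so L{sin(10t)} = 10/(s² + 100). Then L{4·sin(10t)} = 4·10/(s² + 100) = 40/(s² + 100)

Final answer: 40/(s² + 100)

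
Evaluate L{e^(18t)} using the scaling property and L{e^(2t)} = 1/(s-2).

Using L{f(at)} = (1/a)F(s/a) with a=9 and f(t) = e^(2t): L{e^(18t)} = (1/9) · 1/((s/9)-2) = (1/9) · 9/(s-18) = 1/(s-18)

Final answer: 1/(s-18)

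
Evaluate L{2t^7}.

L{t^n} = n!/s^(n+1). So L{2t^7} = 2·7!/s^8 = 10080/s^8

Final answer: 10080/s^8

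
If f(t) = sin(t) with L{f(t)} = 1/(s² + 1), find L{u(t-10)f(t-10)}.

Time shift theorem: L{u(t-a)f(t-a)} = e^(-as)F(s). Here a=10, F(s) = 1/(s² + 1), so L{u(t-10)f(t-10)} = e^(-10s)·1/(s² + 1)

Final answer: e^(-10s)·1/(s² + 1)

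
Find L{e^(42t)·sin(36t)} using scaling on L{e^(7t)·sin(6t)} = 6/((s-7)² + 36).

Scaling with a=6: L{e^(42t)·sin(36t)} = (1/6) · 6/((s/6-7)² + 36). Simplifying: 36/((s-42)² + 1296)

Final answer: 36/((s-42)² + 1296)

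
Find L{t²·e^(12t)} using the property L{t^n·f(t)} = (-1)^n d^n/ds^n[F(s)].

L{e^(12t)} = 1/(s-12). d/ds[1/(s-12)] = -1/(s-12)². d²/ds²[1/(s-12)] = 2/(s-12)³. So L{t²·e^(12t)} = (-1)² · 2/(s-12)³ = 2/(s-12)³

Final answer: 2/(s-12)³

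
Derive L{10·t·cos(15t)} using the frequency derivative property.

L{cos(15t)} = s/(s² + 225). Derivative: d/ds[s/(s² + 225)] = [(s² + 225) - s·2s]/(s² + 225)² = (225 - s²)/(s² + 225)². So L{t·cos(15t)} = -F'(s) = (s² - 225)/(s² + 225)². Then L{10·t·cos(15t)} = 10·(s² - 225)/(s² + 225)²

Final answer: 10·(s² - 225)/(s² + 225)²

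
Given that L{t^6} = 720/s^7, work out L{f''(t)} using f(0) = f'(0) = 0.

L{f''(t)} = s²F(s) - sf(0) - f'(0) = s²·720/s^7 - 0 - 0 = 720/s^5

Final answer: 720/s^5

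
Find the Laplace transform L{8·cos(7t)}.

L{cos(ωt)} = s/(s² + ω²), so L{cos(7t)} = s/(s² + 49). Then L{8·cos(7t)} = 8·s/(s² + 49) = 8s/(s² + 49)

Final answer: 8s/(s² + 49)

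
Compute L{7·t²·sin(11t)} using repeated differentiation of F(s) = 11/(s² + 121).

F(s) = 11/(s² + 121). F'(s) = -22s/(s² + 121)². F''(s) = -22(121 - 3s²)/(s² + 121)³ = (66s² - 2662)/(s² + 121)³. So L{t²·sin(11t)} = (-1)² F''(s) = (66s² - 2662)/(s² + 121)³. Then L{7·t²·sin(11t)} = 7·(66s² - 2662)/(s² + 121)³ = (462s² - 18634)/(s² + 121)³

Final answer: (462s² - 18634)/(s² + 121)³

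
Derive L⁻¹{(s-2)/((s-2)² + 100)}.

Using frequency shift: L⁻¹{(s-a)/((s-a)² + b²)} = e^(at)cos(bt). Here a=2, b=10

Final answer: e^(2t)·cos(10t)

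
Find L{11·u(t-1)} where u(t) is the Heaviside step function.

L{u(t-a)} = e^(-as)/s. Here a=1, so L{u(t-1)} = e^(-s)/s, and L{11·u(t-1)} = 11·e^(-s)/s

Final answer: 11·e^(-s)/s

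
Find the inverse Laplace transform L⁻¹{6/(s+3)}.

L⁻¹{1/(s-a)} = e^(at), so L⁻¹{1/(s+3)} = e^(-3t), and L⁻¹{6/(s+3)} = 6·e^(-3t)

Final answer: 6·e^(-3t)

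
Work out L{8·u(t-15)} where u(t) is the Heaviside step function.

L{u(t-a)} = e^(-as)/s. Here a=15, so L{u(t-15)} = e^(-15s)/s, and L{8·u(t-15)} = 8·e^(-15s)/s

Final answer: 8·e^(-15s)/s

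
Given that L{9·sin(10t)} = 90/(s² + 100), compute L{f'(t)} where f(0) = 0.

L{f'(t)} = s·F(s) - f(0) = s·90/(s² + 100) - 0 = 90s/(s² + 100)

Final answer: 90s/(s² + 100)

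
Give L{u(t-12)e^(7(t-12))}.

u(t-a)f(t-a) with f(t)=e^(7t). L{e^(7t)} = 1/(s-7). By time shift: e^(-12s)/(s-7)

Final answer: e^(-12s)/(s-7)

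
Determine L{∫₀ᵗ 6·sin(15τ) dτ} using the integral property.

L{∫₀ᵗ f(τ)dτ} = F(s)/s with F(s) = 90/(s² + 225), so the result is (90/(s² + 225))/s = 90/(s(s² + 225))

Final answer: 90/(s(s² + 225))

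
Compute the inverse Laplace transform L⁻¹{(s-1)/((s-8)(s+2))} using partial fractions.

Using partial fractions, f(t) = (7e^(8t) + 3e^(-2t))/10

Final answer: (7e^(8t) + 3e^(-2t))/10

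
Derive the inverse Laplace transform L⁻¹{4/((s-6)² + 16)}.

Using frequency shift, L⁻¹{4/((s-6)² + 16)} = e^(6t)·sin(4t)

Final answer: e^(6t)·sin(4t)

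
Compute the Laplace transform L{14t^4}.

L{14t^4} = 14 · L{t^4} = 14 · 24/s^5 = 336/s^5

Final answer: 336/s^5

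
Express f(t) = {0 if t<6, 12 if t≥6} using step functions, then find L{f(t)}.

f(t) = 12·u(t-6). L{u(t-6)} = e^(-6s)/s, so L{f(t)} = 12·e^(-6s)/s

Final answer: 12·e^(-6s)/s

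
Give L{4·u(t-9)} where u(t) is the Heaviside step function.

L{u(t-a)} = e^(-as)/s. Here a=9, so L{u(t-9)} = e^(-9s)/s, and L{4·u(t-9)} = 4·e^(-9s)/s

Final answer: 4·e^(-9s)/s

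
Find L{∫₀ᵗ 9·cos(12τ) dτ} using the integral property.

L{∫₀ᵗ f(τ)dτ} = F(s)/s with F(s) = 9s/(s² + 144), so the result is (9s/(s² + 144))/s = 9/(s² + 144)

Final answer: 9/(s² + 144)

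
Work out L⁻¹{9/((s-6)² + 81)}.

Form: b/((s-a)² + b²) → e^(at)sin(bt). With a=6, b=9

Final answer: e^(6t)·sin(9t)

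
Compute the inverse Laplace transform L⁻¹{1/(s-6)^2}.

L⁻¹{n!/(s-a)^(n+1)} = t^n·e^(at) with n=1, a=6. So L⁻¹{1/(s-6)^2} = t·e^(6t)

Final answer: t·e^(6t)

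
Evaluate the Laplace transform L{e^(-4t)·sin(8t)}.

L{e^(at)·sin(ωt)} = ω/((s-a)² + ω²), so L{e^(-4t)·sin(8t)} = 8/((s+4)² + 64)

Final answer: 8/((s+4)² + 64)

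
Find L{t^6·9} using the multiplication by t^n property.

L{9} = 9/s. d^1/ds^1[1/s] = -1/s². d^2/ds^2[1/s] = 2/s^3. d^3/ds^3[1/s] = -6/s^4. d^4/ds^4[1/s] = 24/s^5. d^5/ds^5[1/s] = -120/s^6. d^6/ds^6[1/s] = 720/s^7. So L{t^6} = (-1)^{6}·720/s^7 = 720/s^7. Then L{t^6·9} = 9·720/s^7 = 6480/s^7

Final answer: 6480/s^7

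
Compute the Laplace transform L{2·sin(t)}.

L{sin(ωt)} = ω/(s² + ω²), so L{sin(t)} = 1/(s² + 1). Then L{2·sin(t)} = 2·1/(s² + 1) = 2/(s² + 1)

Final answer: 2/(s² + 1)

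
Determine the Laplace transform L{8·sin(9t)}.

L{sin(ωt)} = ω/(s² + ω²), so L{sin(9t)} = 9/(s² + 81). Then L{8·sin(9t)} = 8·9/(s² + 81) = 72/(s² + 81)

Final answer: 72/(s² + 81)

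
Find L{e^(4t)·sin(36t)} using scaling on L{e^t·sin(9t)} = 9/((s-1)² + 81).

Scaling with a=4: L{e^(4t)·sin(36t)} = (1/4) · 9/((s/4-1)² + 81). Simplifying: 36/((s-4)² + 1296)

Final answer: 36/((s-4)² + 1296)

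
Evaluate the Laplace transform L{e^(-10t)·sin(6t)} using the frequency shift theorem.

Frequency shift: L{e^(at)f(t)} = F(s-a). L{e^(-10t)·sin(6t)} = 6/((s+10)² + 36)

Final answer: 6/((s+10)² + 36)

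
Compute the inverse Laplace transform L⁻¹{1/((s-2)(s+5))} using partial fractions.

Decompose: A/(s-2) + B/(s+5). A = 1/7, B = -1/7. f(t) = (e^(2t) - e^(-5t))/7

Final answer: (e^(2t) - e^(-5t))/7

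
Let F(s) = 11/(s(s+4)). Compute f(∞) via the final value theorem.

f(∞) = lim_{s→0} s·11/(s(s+4)) = lim_{s→0} 11/(s+4) = 11/4 = 11/4

Final answer: 11/4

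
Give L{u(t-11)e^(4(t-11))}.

u(t-a)f(t-a) with f(t)=e^(4t). L{e^(4t)} = 1/(s-4). By time shift: e^(-11s)/(s-4)

Final answer: e^(-11s)/(s-4)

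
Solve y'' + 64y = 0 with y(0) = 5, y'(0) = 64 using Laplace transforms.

L{y''} + 64L{y} = 0. s²Y - 5s - 64 + 64Y = 0. Y(s² + 64) = 5s + 64. Y = (5s + 64)/(s² + 64). Inverting: y(t) = 5cos(8t) + 8sin(8t)

Final answer: y(t) = 5cos(8t) + 8sin(8t)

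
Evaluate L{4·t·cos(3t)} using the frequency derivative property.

L{cos(3t)} = s/(s² + 9). Derivative: d/ds[s/(s² + 9)] = [(s² + 9) - s·2s]/(s² + 9)² = (9 - s²)/(s² + 9)². So L{t·cos(3t)} = -F'(s) = (s² - 9)/(s² + 9)². Then L{4·t·cos(3t)} = 4·(s² - 9)/(s² + 9)²

Final answer: 4·(s² - 9)/(s² + 9)²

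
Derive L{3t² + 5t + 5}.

L{3t² + 5t + 5} = 3·2/s³ + 5/s² + 5/s = 6/s³ + 5/s² + 5/s

Final answer: 6/s³ + 5/s² + 5/s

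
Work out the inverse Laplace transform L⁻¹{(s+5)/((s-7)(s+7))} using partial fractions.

Using partial fractions, f(t) = (12e^(7t) + 2e^(-7t))/14

Final answer: (12e^(7t) + 2e^(-7t))/14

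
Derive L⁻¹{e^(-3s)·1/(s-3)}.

L⁻¹{1/(s-3)} = e^(3t). By the time shift theorem, L⁻¹{e^(-as)F(s)} = u(t-a)f(t-a) with a=3, so L⁻¹{e^(-3s)·1/(s-3)} = u(t-3)·e^(3(t-3))

Final answer: u(t-3)·e^(3(t-3))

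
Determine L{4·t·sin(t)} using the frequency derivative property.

L{sin(t)} = 1/(s² + 1). By L{t·f(t)} = -F'(s): -d/ds[1/(s² + 1)] = -(1)·(-2s)/(s² + 1)² = 2s/(s² + 1)². Then L{4·t·sin(t)} = 4·2s/(s² + 1)² = 8s/(s² + 1)²

Final answer: 8s/(s² + 1)²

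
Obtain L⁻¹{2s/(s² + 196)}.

This is the form c·s/(s² + a²) with a = 14, c = 2. L⁻¹ = 2·cos(14t)

Final answer: 2·cos(14t)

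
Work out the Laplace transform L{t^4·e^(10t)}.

L{t^n·e^(at)} = n!/(s-a)^(n+1), so L{t^4·e^(10t)} = 24/(s-10)^5

Final answer: 24/(s-10)^5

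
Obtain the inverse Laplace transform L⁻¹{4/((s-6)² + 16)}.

Using frequency shift, L⁻¹{4/((s-6)² + 16)} = e^(6t)·sin(4t)

Final answer: e^(6t)·sin(4t)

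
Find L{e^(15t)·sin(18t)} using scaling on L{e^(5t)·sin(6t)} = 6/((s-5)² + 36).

Scaling with a=3: L{e^(15t)·sin(18t)} = (1/3) · 6/((s/3-5)² + 36). Simplifying: 18/((s-15)² + 324)

Final answer: 18/((s-15)² + 324)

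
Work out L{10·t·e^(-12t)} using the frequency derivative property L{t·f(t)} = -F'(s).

L{e^(-12t)} = 1/(s+12). By frequency derivative: L{t·e^(-12t)} = -d/ds[1/(s+12)] = -(-1)/(s+12)² = 1/(s+12)². Then L{10·t·e^(-12t)} = 10·1/(s+12)² = 10/(s+12)²

Final answer: 10/(s+12)²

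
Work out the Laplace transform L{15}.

L{15} = 15 · L{1} = 15/s

Final answer: 15/s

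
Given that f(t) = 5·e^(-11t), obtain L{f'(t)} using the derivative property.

f(0) = 5, F(s) = 5/(s+11). L{f'(t)} = s·F(s) - f(0) = 5s/(s+11) - 5 = (5s - 5(s+11))/(s+11) = -55/(s+11)

Final answer: -55/(s+11)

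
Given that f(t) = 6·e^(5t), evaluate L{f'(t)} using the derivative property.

f(0) = 6, F(s) = 6/(s-5). L{f'(t)} = s·F(s) - f(0) = 6s/(s-5) - 6 = (6s - 6(s-5))/(s-5) = 30/(s-5)

Final answer: 30/(s-5)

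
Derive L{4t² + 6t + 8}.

L{4t² + 6t + 8} = 4·2/s³ + 6/s² + 8/s = 8/s³ + 6/s² + 8/s

Final answer: 8/s³ + 6/s² + 8/s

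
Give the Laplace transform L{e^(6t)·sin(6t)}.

L{e^(at)·sin(ωt)} = ω/((s-a)² + ω²), so L{e^(6t)·sin(6t)} = 6/((s-6)² + 36)

Final answer: 6/((s-6)² + 36)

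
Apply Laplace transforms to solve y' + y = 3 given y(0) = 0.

sY + Y = 3/s. Y = 3/(s(s+1)). Partial fractions: Y = 3/s - 3/(s+1)

Final answer: y(t) = 3(1 - e^(-t))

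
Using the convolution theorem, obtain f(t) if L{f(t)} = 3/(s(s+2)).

3/(s(s+2)) = (3/s)·(1/(s+2)) = L{3}·L{e^(-2t)}. By convolution, f(t) = 3*e^(-2t) = ∫₀ᵗ 3·e^(-2τ) dτ = 3·(1 - e^(-2t))/2

Final answer: 3·(1 - e^(-2t))/2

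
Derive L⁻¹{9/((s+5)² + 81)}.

Form: b/((s-a)² + b²) → e^(at)sin(bt). With a=-5, b=9

Final answer: e^(-5t)·sin(9t)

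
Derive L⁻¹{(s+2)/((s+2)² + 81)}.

Using frequency shift: L⁻¹{(s-a)/((s-a)² + b²)} = e^(at)cos(bt). Here a=-2, b=9

Final answer: e^(-2t)·cos(9t)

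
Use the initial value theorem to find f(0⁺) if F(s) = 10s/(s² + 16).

f(0⁺) = lim_{s→∞} s·10s/(s² + 16) = lim_{s→∞} 10s²/(s² + 16) = 10

Final answer: 10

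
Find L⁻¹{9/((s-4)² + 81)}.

Form: b/((s-a)² + b²) → e^(at)sin(bt). With a=4, b=9

Final answer: e^(4t)·sin(9t)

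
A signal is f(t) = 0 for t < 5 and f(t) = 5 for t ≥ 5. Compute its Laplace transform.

f(t) = 5·u(t-5). L{u(t-5)} = e^(-5s)/s, so L{f(t)} = 5·e^(-5s)/s

Final answer: 5·e^(-5s)/s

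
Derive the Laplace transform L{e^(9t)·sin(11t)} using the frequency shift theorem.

Frequency shift: L{e^(at)f(t)} = F(s-a). L{e^(9t)·sin(11t)} = 11/((s-9)² + 121)

Final answer: 11/((s-9)² + 121)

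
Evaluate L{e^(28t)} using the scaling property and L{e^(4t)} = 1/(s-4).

Using L{f(at)} = (1/a)F(s/a) with a=7 and f(t) = e^(4t): L{e^(28t)} = (1/7) · 1/((s/7)-4) = (1/7) · 7/(s-28) = 1/(s-28)

Final answer: 1/(s-28)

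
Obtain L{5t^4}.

L{t^n} = n!/s^(n+1). So L{5t^4} = 5·4!/s^5 = 120/s^5

Final answer: 120/s^5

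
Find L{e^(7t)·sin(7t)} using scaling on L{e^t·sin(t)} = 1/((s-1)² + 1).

Scaling with a=7: L{e^(7t)·sin(7t)} = (1/7) · 1/((s/7-1)² + 1). Simplifying: 7/((s-7)² + 49)

Final answer: 7/((s-7)² + 49)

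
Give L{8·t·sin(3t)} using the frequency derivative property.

L{sin(3t)} = 3/(s² + 9). By L{t·f(t)} = -F'(s): -d/ds[3/(s² + 9)] = -(3)·(-2s)/(s² + 9)² = 6s/(s² + 9)². Then L{8·t·sin(3t)} = 8·6s/(s² + 9)² = 48s/(s² + 9)²

Final answer: 48s/(s² + 9)²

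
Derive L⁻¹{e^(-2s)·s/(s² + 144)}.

L⁻¹{s/(s² + 144)} = cos(12t). By the time shift theorem, L⁻¹{e^(-as)F(s)} = u(t-a)f(t-a) with a=2, so L⁻¹{e^(-2s)·s/(s² + 144)} = u(t-2)·cos(12(t-2))

Final answer: u(t-2)·cos(12(t-2))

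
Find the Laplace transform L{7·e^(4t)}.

L{e^(at)} = 1/(s-a), so L{e^(4t)} = 1/(s-4). Then L{7·e^(4t)} = 7/(s-4)

Final answer: 7/(s-4)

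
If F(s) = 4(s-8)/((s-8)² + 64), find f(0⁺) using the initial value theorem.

f(0⁺) = lim_{s→∞} sF(s) = lim_{s→∞} 4s(s-8)/((s-8)² + 64) = 4

Final answer: 4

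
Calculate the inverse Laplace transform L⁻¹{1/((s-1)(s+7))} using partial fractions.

Decompose: A/(s-1) + B/(s+7). A = 1/8, B = -1/8. f(t) = (e^t - e^(-7t))/8

Final answer: (e^t - e^(-7t))/8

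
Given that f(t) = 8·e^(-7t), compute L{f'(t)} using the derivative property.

f(0) = 8, F(s) = 8/(s+7). L{f'(t)} = s·F(s) - f(0) = 8s/(s+7) - 8 = (8s - 8(s+7))/(s+7) = -56/(s+7)

Final answer: -56/(s+7)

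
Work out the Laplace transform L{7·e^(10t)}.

L{e^(at)} = 1/(s-a), so L{e^(10t)} = 1/(s-10). Then L{7·e^(10t)} = 7/(s-10)

Final answer: 7/(s-10)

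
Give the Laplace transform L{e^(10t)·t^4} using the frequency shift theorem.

L{e^(at)·t^n} = n!/(s-a)^(n+1), so L{e^(10t)·t^4} = 24/(s-10)^5

Final answer: 24/(s-10)^5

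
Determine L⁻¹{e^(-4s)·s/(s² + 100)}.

L⁻¹{s/(s² + 100)} = cos(10t). By the time shift theorem, L⁻¹{e^(-as)F(s)} = u(t-a)f(t-a) with a=4, so L⁻¹{e^(-4s)·s/(s² + 100)} = u(t-4)·cos(10(t-4))

Final answer: u(t-4)·cos(10(t-4))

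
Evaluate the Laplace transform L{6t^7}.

L{6t^7} = 6 · L{t^7} = 6 · 5040/s^8 = 30240/s^8

Final answer: 30240/s^8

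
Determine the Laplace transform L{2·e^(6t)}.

L{e^(at)} = 1/(s-a), so L{e^(6t)} = 1/(s-6). Then L{2·e^(6t)} = 2/(s-6)

Final answer: 2/(s-6)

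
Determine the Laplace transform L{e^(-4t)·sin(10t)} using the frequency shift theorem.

Frequency shift: L{e^(at)f(t)} = F(s-a). L{e^(-4t)·sin(10t)} = 10/((s+4)² + 100)

Final answer: 10/((s+4)² + 100)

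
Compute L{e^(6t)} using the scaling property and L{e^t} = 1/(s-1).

Using L{f(at)} = (1/a)F(s/a) with a=6 and f(t) = e^t: L{e^(6t)} = (1/6) · 1/((s/6)-1) = (1/6) · 6/(s-6) = 1/(s-6)

Final answer: 1/(s-6)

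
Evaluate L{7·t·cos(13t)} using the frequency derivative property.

L{cos(13t)} = s/(s² + 169). Derivative: d/ds[s/(s² + 169)] = [(s² + 169) - s·2s]/(s² + 169)² = (169 - s²)/(s² + 169)². So L{t·cos(13t)} = -F'(s) = (s² - 169)/(s² + 169)². Then L{7·t·cos(13t)} = 7·(s² - 169)/(s² + 169)²

Final answer: 7·(s² - 169)/(s² + 169)²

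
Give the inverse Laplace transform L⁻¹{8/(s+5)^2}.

L⁻¹{n!/(s-a)^(n+1)} = t^n·e^(at) with n=1, a=-5. So L⁻¹{1/(s+5)^2} = t·e^(-5t), and L⁻¹{8/(s+5)^2} = (8/1)·t·e^(-5t) = 8·t·e^(-5t)

Final answer: 8·t·e^(-5t)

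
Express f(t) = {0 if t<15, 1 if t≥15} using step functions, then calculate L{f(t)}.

f(t) = u(t-15). L{u(t-15)} = e^(-15s)/s, so L{f(t)} = e^(-15s)/s

Final answer: e^(-15s)/s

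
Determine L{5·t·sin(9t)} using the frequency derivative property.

L{sin(9t)} = 9/(s² + 81). By L{t·f(t)} = -F'(s): -d/ds[9/(s² + 81)] = -(9)·(-2s)/(s² + 81)² = 18s/(s² + 81)². Then L{5·t·sin(9t)} = 5·18s/(s² + 81)² = 90s/(s² + 81)²

Final answer: 90s/(s² + 81)²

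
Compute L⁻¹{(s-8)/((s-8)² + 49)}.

Using frequency shift: L⁻¹{(s-a)/((s-a)² + b²)} = e^(at)cos(bt). Here a=8, b=7

Final answer: e^(8t)·cos(7t)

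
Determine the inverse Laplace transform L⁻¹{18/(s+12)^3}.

L⁻¹{n!/(s-a)^(n+1)} = t^n·e^(at) with n=2, a=-12. So L⁻¹{2/(s+12)^3} = t^2·e^(-12t), and L⁻¹{18/(s+12)^3} = (18/2)·t^2·e^(-12t) = 9·t^2·e^(-12t)

Final answer: 9·t^2·e^(-12t)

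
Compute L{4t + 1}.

L{4t + 1} = 4·L{t} + L{1} = 4/s² + 1/s

Final answer: 4/s² + 1/s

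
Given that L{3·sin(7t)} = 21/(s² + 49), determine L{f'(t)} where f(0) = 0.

L{f'(t)} = s·F(s) - f(0) = s·21/(s² + 49) - 0 = 21s/(s² + 49)

Final answer: 21s/(s² + 49)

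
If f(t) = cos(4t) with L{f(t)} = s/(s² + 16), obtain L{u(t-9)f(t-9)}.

Time shift theorem: L{u(t-a)f(t-a)} = e^(-as)F(s). Here a=9, F(s) = s/(s² + 16), so L{u(t-9)f(t-9)} = e^(-9s)·s/(s² + 16)

Final answer: e^(-9s)·s/(s² + 16)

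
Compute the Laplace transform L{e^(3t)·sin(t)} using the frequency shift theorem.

Frequency shift: L{e^(at)f(t)} = F(s-a). L{e^(3t)·sin(t)} = 1/((s-3)² + 1)

Final answer: 1/((s-3)² + 1)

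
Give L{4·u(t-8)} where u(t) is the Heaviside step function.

L{u(t-a)} = e^(-as)/s. Here a=8, so L{u(t-8)} = e^(-8s)/s, and L{4·u(t-8)} = 4·e^(-8s)/s

Final answer: 4·e^(-8s)/s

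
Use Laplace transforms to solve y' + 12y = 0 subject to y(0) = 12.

L{y'} + 12L{y} = 0. sY - 12 + 12Y = 0. Y(s+12) = 12. Y = 12/(s+12)

Final answer: y(t) = 12e^(-12t)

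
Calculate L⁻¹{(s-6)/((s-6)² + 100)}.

Using frequency shift: L⁻¹{(s-a)/((s-a)² + b²)} = e^(at)cos(bt). Here a=6, b=10

Final answer: e^(6t)·cos(10t)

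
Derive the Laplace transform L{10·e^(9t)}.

L{e^(at)} = 1/(s-a), so L{e^(9t)} = 1/(s-9). Then L{10·e^(9t)} = 10/(s-9)

Final answer: 10/(s-9)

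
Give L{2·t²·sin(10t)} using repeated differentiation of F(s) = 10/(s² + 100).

F(s) = 10/(s² + 100). F'(s) = -20s/(s² + 100)². F''(s) = -20(100 - 3s²)/(s² + 100)³ = (60s² - 2000)/(s² + 100)³. So L{t²·sin(10t)} = (-1)² F''(s) = (60s² - 2000)/(s² + 100)³. Then L{2·t²·sin(10t)} = 2·(60s² - 2000)/(s² + 100)³ = (120s² - 4000)/(s² + 100)³

Final answer: (120s² - 4000)/(s² + 100)³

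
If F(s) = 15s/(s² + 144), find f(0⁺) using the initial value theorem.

f(0⁺) = lim_{s→∞} s·15s/(s² + 144) = lim_{s→∞} 15s²/(s² + 144) = 15

Final answer: 15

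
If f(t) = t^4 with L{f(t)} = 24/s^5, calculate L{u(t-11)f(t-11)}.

Time shift theorem: L{u(t-a)f(t-a)} = e^(-as)F(s). Here a=11, F(s) = 24/s^5, so L{u(t-11)f(t-11)} = e^(-11s)·24/s^5

Final answer: e^(-11s)·24/s^5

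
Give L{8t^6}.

L{t^n} = n!/s^(n+1). So L{8t^6} = 8·6!/s^7 = 5760/s^7

Final answer: 5760/s^7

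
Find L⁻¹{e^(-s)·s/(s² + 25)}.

L⁻¹{s/(s² + 25)} = cos(5t). By the time shift theorem, L⁻¹{e^(-as)F(s)} = u(t-a)f(t-a) with a=1, so L⁻¹{e^(-s)·s/(s² + 25)} = u(t-1)·cos(5(t-1))

Final answer: u(t-1)·cos(5(t-1))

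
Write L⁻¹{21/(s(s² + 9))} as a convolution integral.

21/(s(s² + 9)) = (1/s)·(21/(s² + 9)) = L{1}·L{7·sin(3t)}. So f(t) = 1*(7·sin(3t)) = ∫₀ᵗ 7·sin(3τ) dτ

Final answer: ∫₀ᵗ 7·sin(3τ) dτ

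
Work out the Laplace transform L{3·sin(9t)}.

L{sin(ωt)} = ω/(s² + ω²), so L{sin(9t)} = 9/(s² + 81). Then L{3·sin(9t)} = 3·9/(s² + 81) = 27/(s² + 81)

Final answer: 27/(s² + 81)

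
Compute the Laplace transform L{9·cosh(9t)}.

L{cosh(ωt)} = s/(s² - ω²), so L{cosh(9t)} = s/(s² - 81). Then L{9·cosh(9t)} = 9·s/(s² - 81) = 9s/(s² - 81)

Final answer: 9s/(s² - 81)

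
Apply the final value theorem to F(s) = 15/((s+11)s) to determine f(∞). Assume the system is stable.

f(∞) = lim_{s→0} sF(s) = lim_{s→0} 15/(s+11) = 15/11

Final answer: 15/11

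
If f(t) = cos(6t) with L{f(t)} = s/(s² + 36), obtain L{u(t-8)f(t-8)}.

Time shift theorem: L{u(t-a)f(t-a)} = e^(-as)F(s). Here a=8, F(s) = s/(s² + 36), so L{u(t-8)f(t-8)} = e^(-8s)·s/(s² + 36)

Final answer: e^(-8s)·s/(s² + 36)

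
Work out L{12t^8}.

L{t^n} = n!/s^(n+1). So L{12t^8} = 12·8!/s^9 = 483840/s^9

Final answer: 483840/s^9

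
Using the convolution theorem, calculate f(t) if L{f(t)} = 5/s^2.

5/s^2 = (5/s)·(1/s) = L{5}·L{1}. By convolution, f(t) = 5*1 = ∫₀ᵗ 5·1 dτ = 5·t

Final answer: 5·t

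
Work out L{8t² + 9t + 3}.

L{8t² + 9t + 3} = 8·2/s³ + 9/s² + 3/s = 16/s³ + 9/s² + 3/s

Final answer: 16/s³ + 9/s² + 3/s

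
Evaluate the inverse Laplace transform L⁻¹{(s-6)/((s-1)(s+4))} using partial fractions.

Using partial fractions, f(t) = (-5e^t + 10e^(-4t))/5

Final answer: (-5e^t + 10e^(-4t))/5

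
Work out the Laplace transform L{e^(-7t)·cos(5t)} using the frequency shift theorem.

Frequency shift: L{e^(at)f(t)} = F(s-a). L{e^(-7t)·cos(5t)} = (s+7)/((s+7)² + 25)

Final answer: (s+7)/((s+7)² + 25)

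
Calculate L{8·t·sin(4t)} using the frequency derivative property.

L{sin(4t)} = 4/(s² + 16). By L{t·f(t)} = -F'(s): -d/ds[4/(s² + 16)] = -(4)·(-2s)/(s² + 16)² = 8s/(s² + 16)². Then L{8·t·sin(4t)} = 8·8s/(s² + 16)² = 64s/(s² + 16)²

Final answer: 64s/(s² + 16)²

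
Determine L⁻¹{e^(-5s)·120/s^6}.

L⁻¹{120/s^6} = t^5. By the time shift theorem, L⁻¹{e^(-as)F(s)} = u(t-a)f(t-a) with a=5, so L⁻¹{e^(-5s)·120/s^6} = u(t-5)·(t-5)^5

Final answer: u(t-5)·(t-5)^5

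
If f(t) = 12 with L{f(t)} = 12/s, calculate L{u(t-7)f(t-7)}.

Time shift theorem: L{u(t-a)f(t-a)} = e^(-as)F(s). Here a=7, F(s) = 12/s, so L{u(t-7)f(t-7)} = e^(-7s)·12/s

Final answer: e^(-7s)·12/s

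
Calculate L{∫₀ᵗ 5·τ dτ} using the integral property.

L{∫₀ᵗ f(τ)dτ} = F(s)/s with f(t) = 5t. F(s) = 5/s^2, so L{∫₀ᵗ 5·τ dτ} = (5/s^2)/s = 5/s^3. (Check: ∫₀ᵗ 5·τ dτ = 5t^2/2.)

Final answer: 5/s^3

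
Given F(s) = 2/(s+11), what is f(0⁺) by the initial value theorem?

f(0⁺) = lim_{s→∞} s·2/(s+11) = lim_{s→∞} 2s/(s+11) = 2

Final answer: 2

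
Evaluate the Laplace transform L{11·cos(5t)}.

L{cos(ωt)} = s/(s² + ω²), so L{cos(5t)} = s/(s² + 25). Then L{11·cos(5t)} = 11·s/(s² + 25) = 11s/(s² + 25)

Final answer: 11s/(s² + 25)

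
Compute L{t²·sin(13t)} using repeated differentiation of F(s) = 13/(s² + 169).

F(s) = 13/(s² + 169). F'(s) = -26s/(s² + 169)². F''(s) = -26(169 - 3s²)/(s² + 169)³ = (78s² - 4394)/(s² + 169)³. So L{t²·sin(13t)} = (-1)² F''(s) = (78s² - 4394)/(s² + 169)³

Final answer: (78s² - 4394)/(s² + 169)³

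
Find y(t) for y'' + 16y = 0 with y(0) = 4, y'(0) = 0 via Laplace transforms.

L{y''} + 16L{y} = 0. s²Y - 4s - 0 + 16Y = 0. Y(s² + 16) = 4s. Y = (4s)/(s² + 16). Inverting: y(t) = 4cos(4t)

Final answer: y(t) = 4cos(4t)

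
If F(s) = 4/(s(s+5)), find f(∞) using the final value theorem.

f(∞) = lim_{s→0} s·4/(s(s+5)) = lim_{s→0} 4/(s+5) = 4/5 = 4/5

Final answer: 4/5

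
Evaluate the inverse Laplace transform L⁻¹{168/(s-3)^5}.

L⁻¹{n!/(s-a)^(n+1)} = t^n·e^(at) with n=4, a=3. So L⁻¹{24/(s-3)^5} = t^4·e^(3t), and L⁻¹{168/(s-3)^5} = (168/24)·t^4·e^(3t) = 7·t^4·e^(3t)

Final answer: 7·t^4·e^(3t)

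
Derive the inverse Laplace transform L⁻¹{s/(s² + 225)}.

L⁻¹{s/(s² + 225)} = cos(15t)

Final answer: cos(15t)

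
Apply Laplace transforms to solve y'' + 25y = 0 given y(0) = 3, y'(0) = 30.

L{y''} + 25L{y} = 0. s²Y - 3s - 30 + 25Y = 0. Y(s² + 25) = 3s + 30. Y = (3s + 30)/(s² + 25). Inverting: y(t) = 3cos(5t) + 6sin(5t)

Final answer: y(t) = 3cos(5t) + 6sin(5t)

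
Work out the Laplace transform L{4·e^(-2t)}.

L{e^(at)} = 1/(s-a), so L{e^(-2t)} = 1/(s+2). Then L{4·e^(-2t)} = 4/(s+2)

Final answer: 4/(s+2)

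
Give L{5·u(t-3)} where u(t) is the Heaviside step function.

L{u(t-a)} = e^(-as)/s. Here a=3, so L{u(t-3)} = e^(-3s)/s, and L{5·u(t-3)} = 5·e^(-3s)/s

Final answer: 5·e^(-3s)/s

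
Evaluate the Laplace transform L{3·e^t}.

L{e^(at)} = 1/(s-a), so L{e^t} = 1/(s-1). Then L{3·e^t} = 3/(s-1)

Final answer: 3/(s-1)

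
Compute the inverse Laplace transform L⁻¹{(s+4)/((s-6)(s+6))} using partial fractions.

Using partial fractions, f(t) = (10e^(6t) + 2e^(-6t))/12

Final answer: (10e^(6t) + 2e^(-6t))/12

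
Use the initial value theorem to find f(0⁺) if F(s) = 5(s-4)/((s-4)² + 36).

f(0⁺) = lim_{s→∞} sF(s) = lim_{s→∞} 5s(s-4)/((s-4)² + 36) = 5

Final answer: 5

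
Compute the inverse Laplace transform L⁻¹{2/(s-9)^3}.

L⁻¹{n!/(s-a)^(n+1)} = t^n·e^(at), so L⁻¹{2/(s-9)^3} = t^2·e^(9t)

Final answer: t^2·e^(9t)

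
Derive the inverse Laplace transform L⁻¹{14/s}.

L⁻¹{c/s} = c, so L⁻¹{14/s} = 14

Final answer: 14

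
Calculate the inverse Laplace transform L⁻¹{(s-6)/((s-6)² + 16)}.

Using frequency shift, L⁻¹{(s-6)/((s-6)² + 16)} = e^(6t)·cos(4t)

Final answer: e^(6t)·cos(4t)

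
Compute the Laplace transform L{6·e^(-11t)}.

L{e^(at)} = 1/(s-a), so L{e^(-11t)} = 1/(s+11). Then L{6·e^(-11t)} = 6/(s+11)

Final answer: 6/(s+11)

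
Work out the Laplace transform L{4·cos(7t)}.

L{cos(ωt)} = s/(s² + ω²), so L{cos(7t)} = s/(s² + 49). Then L{4·cos(7t)} = 4·s/(s² + 49) = 4s/(s² + 49)

Final answer: 4s/(s² + 49)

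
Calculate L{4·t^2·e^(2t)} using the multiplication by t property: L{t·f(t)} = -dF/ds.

Using L{t^n·e^(at)} = n!/(s-a)^(n+1), L{t^2·e^(2t)} = 2/(s-2)^3, so L{4·t^2·e^(2t)} = 4·2/(s-2)^3 = 8/(s-2)^3

Final answer: 8/(s-2)^3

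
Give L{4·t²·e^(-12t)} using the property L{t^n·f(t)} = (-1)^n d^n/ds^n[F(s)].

L{e^(-12t)} = 1/(s+12). d/ds[1/(s+12)] = -1/(s+12)². d²/ds²[1/(s+12)] = 2/(s+12)³. So L{t²·e^(-12t)} = (-1)² · 2/(s+12)³ = 2/(s+12)³. Then L{4·t²·e^(-12t)} = 4·2/(s+12)³ = 8/(s+12)³

Final answer: 8/(s+12)³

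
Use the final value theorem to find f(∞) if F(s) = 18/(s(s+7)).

f(∞) = lim_{s→0} s·18/(s(s+7)) = lim_{s→0} 18/(s+7) = 18/7 = 18/7

Final answer: 18/7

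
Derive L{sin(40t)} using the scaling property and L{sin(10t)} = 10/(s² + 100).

Using L{f(at)} = (1/a)F(s/a) with a=4: L{sin(40t)} = (1/4) · 10/((s/4)² + 100) = (1/4) · 10·16/(s² + 1600) = 40/(s² + 1600)

Final answer: 40/(s² + 1600)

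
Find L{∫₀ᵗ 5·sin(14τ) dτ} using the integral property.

L{∫₀ᵗ f(τ)dτ} = F(s)/s with F(s) = 70/(s² + 196), so the result is (70/(s² + 196))/s = 70/(s(s² + 196))

Final answer: 70/(s(s² + 196))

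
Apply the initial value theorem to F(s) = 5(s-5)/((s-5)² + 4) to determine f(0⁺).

f(0⁺) = lim_{s→∞} sF(s) = lim_{s→∞} 5s(s-5)/((s-5)² + 4) = 5

Final answer: 5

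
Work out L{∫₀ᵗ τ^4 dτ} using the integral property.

L{∫₀ᵗ f(τ)dτ} = F(s)/s with f(t) = t^4. F(s) = 24/s^5, so L{∫₀ᵗ τ^4 dτ} = (24/s^5)/s = 24/s^6. (Check: ∫₀ᵗ τ^4 dτ = t^5/5.)

Final answer: 24/s^6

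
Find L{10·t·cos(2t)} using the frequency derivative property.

L{cos(2t)} = s/(s² + 4). Derivative: d/ds[s/(s² + 4)] = [(s² + 4) - s·2s]/(s² + 4)² = (4 - s²)/(s² + 4)². So L{t·cos(2t)} = -F'(s) = (s² - 4)/(s² + 4)². Then L{10·t·cos(2t)} = 10·(s² - 4)/(s² + 4)²

Final answer: 10·(s² - 4)/(s² + 4)²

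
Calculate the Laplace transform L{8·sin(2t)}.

L{sin(ωt)} = ω/(s² + ω²), so L{sin(2t)} = 2/(s² + 4). Then L{8·sin(2t)} = 8·2/(s² + 4) = 16/(s² + 4)

Final answer: 16/(s² + 4)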